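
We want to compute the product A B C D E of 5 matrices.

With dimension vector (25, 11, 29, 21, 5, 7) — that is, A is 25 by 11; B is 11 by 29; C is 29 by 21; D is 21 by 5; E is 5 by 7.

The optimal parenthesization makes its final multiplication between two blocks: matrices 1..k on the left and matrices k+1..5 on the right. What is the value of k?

Adjacent pairs: AB = 25·11·29 = 7975; BC = 11·29·21 = 6699; CD = 29·21·5 = 3045; DE = 21·5·7 = 735.
Length 3: A..C: k=1: 0+6699+25·11·21=12474; k=2: 7975+0+25·29·21=23200 → min 12474 | B..D: k=2: 0+3045+11·29·5=4640; k=3: 6699+0+11·21·5=7854 → min 4640 | C..E: k=3: 0+735+29·21·7=4998; k=4: 3045+0+29·5·7=4060 → min 4060.
Length 4: A..D: k=1: 0+4640+25·11·5=6015; k=2: 7975+3045+25·29·5=14645; k=3: 12474+0+25·21·5=15099 → min 6015 | B..E: k=2: 0+4060+11·29·7=6293; k=3: 6699+735+11·21·7=9051; k=4: 4640+0+11·5·7=5025 → min 5025.
Top-level splits: k=1: (A..A)·(B..E) → 0+5025+25·11·7 = 6950; k=2: (A..B)·(C..E) → 7975+4060+25·29·7 = 17110; k=3: (A..C)·(D..E) → 12474+735+25·21·7 = 16884; k=4: (A..D)·(E..E) → 6015+0+25·5·7 = 6890.
Best split is after D, i.e. k = 4.

4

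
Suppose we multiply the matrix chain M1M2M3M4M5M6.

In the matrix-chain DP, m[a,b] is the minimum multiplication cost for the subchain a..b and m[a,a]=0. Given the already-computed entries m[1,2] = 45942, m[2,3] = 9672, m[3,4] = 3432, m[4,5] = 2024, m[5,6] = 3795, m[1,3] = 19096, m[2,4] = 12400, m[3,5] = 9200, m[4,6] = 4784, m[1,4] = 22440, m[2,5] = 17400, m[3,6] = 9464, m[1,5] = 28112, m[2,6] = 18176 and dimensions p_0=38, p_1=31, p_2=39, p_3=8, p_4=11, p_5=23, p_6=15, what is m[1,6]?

m[1,6] = min over k∈[1,5] of m[1,k]+m[k+1,6]+p_{0}·p_k·p_{6}.
k=1: 0 + 18176 + 38·31·15 = 35846; k=2: 45942 + 9464 + 38·39·15 = 77636; k=3: 19096 + 4784 + 38·8·15 = 28440; k=4: 22440 + 3795 + 38·11·15 = 32505; k=5: 28112 + 0 + 38·23·15 = 41222.
Minimum: 28440 at k=3.

28440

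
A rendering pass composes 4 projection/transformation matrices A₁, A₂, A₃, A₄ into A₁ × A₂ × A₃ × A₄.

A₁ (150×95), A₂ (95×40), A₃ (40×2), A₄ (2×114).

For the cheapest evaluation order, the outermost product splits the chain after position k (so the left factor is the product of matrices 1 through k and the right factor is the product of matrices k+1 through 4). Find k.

Adjacent pairs: A₁A₂ = 150·95·40 = 570000; A₂A₃ = 95·40·2 = 7600; A₃A₄ = 40·2·114 = 9120.
Length 3: A₁..A₃: k=1: 0+7600+150·95·2=36100; k=2: 570000+0+150·40·2=582000 → min 36100 | A₂..A₄: k=2: 0+9120+95·40·114=442320; k=3: 7600+0+95·2·114=29260 → min 29260.
Top-level splits: k=1: (A₁..A₁)·(A₂..A₄) → 0+29260+150·95·114 = 1653760; k=2: (A₁..A₂)·(A₃..A₄) → 570000+9120+150·40·114 = 1263120; k=3: (A₁..A₃)·(A₄..A₄) → 36100+0+150·2·114 = 70300.
Best split is after A₃, i.e. k = 3.

3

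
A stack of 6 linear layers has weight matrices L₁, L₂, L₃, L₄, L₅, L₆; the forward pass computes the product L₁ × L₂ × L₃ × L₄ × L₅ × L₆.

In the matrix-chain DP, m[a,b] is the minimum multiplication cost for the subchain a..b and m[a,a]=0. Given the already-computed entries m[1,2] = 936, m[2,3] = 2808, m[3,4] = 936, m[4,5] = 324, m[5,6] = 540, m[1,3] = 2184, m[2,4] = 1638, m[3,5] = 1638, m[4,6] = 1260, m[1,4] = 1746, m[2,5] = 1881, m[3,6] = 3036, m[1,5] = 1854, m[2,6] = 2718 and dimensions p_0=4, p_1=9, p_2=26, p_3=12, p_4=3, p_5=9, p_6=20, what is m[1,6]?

2526

m[1,6] = min over k∈[1,5] of m[1,k]+m[k+1,6]+p_{0}·p_k·p_{6}.
k=1: 0 + 2718 + 4·9·20 = 3438; k=2: 936 + 3036 + 4·26·20 = 6052; k=3: 2184 + 1260 + 4·12·20 = 4404; k=4: 1746 + 540 + 4·3·20 = 2526; k=5: 1854 + 0 + 4·9·20 = 2574.
Minimum: 2526 at k=4.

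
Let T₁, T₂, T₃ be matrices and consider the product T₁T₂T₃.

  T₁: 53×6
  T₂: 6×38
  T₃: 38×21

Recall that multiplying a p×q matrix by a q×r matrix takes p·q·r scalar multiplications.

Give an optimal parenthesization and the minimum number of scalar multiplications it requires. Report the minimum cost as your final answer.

11466

(T₁(T₂T₃)): cost 11466.
((T₁T₂)T₃): cost 54378.
Optimal: (T₁(T₂T₃)) with cost 11466.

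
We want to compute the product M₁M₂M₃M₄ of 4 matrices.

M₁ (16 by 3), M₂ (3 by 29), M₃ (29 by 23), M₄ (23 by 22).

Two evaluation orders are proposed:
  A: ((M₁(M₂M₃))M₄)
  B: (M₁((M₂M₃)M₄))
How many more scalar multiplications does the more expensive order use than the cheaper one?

Order A = ((M₁(M₂M₃))M₄): (M₂M₃): 3×29 by 29×23 → 3×23, cost 3·29·23 = 2001; (M₁(M₂M₃)): 16×3 by 3×23 → 16×23, cost 16·3·23 = 1104; cumulative 3105; ((M₁(M₂M₃))M₄): 16×23 by 23×22 → 16×22, cost 16·23·22 = 8096; cumulative 11201. Total 11201.
Order B = (M₁((M₂M₃)M₄)): (M₂M₃): 3×29 by 29×23 → 3×23, cost 3·29·23 = 2001; ((M₂M₃)M₄): 3×23 by 23×22 → 3×22, cost 3·23·22 = 1518; cumulative 3519; (M₁((M₂M₃)M₄)): 16×3 by 3×22 → 16×22, cost 16·3·22 = 1056; cumulative 4575. Total 4575.
Difference: |11201 − 4575| = 6626.

6626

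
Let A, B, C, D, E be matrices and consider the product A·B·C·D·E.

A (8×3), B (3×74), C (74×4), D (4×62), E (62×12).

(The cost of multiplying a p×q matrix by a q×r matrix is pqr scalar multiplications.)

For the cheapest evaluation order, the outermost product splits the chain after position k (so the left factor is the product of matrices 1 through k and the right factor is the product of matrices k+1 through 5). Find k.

Adjacent pairs: AB = 8·3·74 = 1776; BC = 3·74·4 = 888; CD = 74·4·62 = 18352; DE = 4·62·12 = 2976.
Length 3: A..C: k=1: 0+888+8·3·4=984; k=2: 1776+0+8·74·4=4144 → min 984 | B..D: k=2: 0+18352+3·74·62=32116; k=3: 888+0+3·4·62=1632 → min 1632 | C..E: k=3: 0+2976+74·4·12=6528; k=4: 18352+0+74·62·12=73408 → min 6528.
Length 4: A..D: k=1: 0+1632+8·3·62=3120; k=2: 1776+18352+8·74·62=56832; k=3: 984+0+8·4·62=2968 → min 2968 | B..E: k=2: 0+6528+3·74·12=9192; k=3: 888+2976+3·4·12=4008; k=4: 1632+0+3·62·12=3864 → min 3864.
Top-level splits: k=1: (A..A)·(B..E) → 0+3864+8·3·12 = 4152; k=2: (A..B)·(C..E) → 1776+6528+8·74·12 = 15408; k=3: (A..C)·(D..E) → 984+2976+8·4·12 = 4344; k=4: (A..D)·(E..E) → 2968+0+8·62·12 = 8920.
Best split is after A, i.e. k = 1.

1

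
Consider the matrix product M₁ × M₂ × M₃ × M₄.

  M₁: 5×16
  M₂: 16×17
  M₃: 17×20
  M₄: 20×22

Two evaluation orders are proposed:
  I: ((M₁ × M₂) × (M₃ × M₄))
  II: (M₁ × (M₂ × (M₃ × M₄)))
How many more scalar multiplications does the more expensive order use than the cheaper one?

4514

Order I = ((M₁ × M₂) × (M₃ × M₄)): (M₁ × M₂): 5×16 by 16×17 → 5×17, cost 5·16·17 = 1360; (M₃ × M₄): 17×20 by 20×22 → 17×22, cost 17·20·22 = 7480; ((M₁ × M₂) × (M₃ × M₄)): 5×17 by 17×22 → 5×22, cost 5·17·22 = 1870; cumulative 10710. Total 10710.
Order II = (M₁ × (M₂ × (M₃ × M₄))): (M₃ × M₄): 17×20 by 20×22 → 17×22, cost 17·20·22 = 7480; (M₂ × (M₃ × M₄)): 16×17 by 17×22 → 16×22, cost 16·17·22 = 5984; cumulative 13464; (M₁ × (M₂ × (M₃ × M₄))): 5×16 by 16×22 → 5×22, cost 5·16·22 = 1760; cumulative 15224. Total 15224.
Difference: |10710 − 15224| = 4514.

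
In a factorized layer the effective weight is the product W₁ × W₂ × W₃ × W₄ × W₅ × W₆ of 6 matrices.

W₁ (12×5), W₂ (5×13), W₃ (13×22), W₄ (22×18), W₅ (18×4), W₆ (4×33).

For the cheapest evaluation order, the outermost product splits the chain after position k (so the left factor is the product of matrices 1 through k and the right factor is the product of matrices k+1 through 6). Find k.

5

Adjacent pairs: W₁W₂ = 12·5·13 = 780; W₂W₃ = 5·13·22 = 1430; W₃W₄ = 13·22·18 = 5148; W₄W₅ = 22·18·4 = 1584; W₅W₆ = 18·4·33 = 2376.
Length 3: W₁..W₃: k=1: 0+1430+12·5·22=2750; k=2: 780+0+12·13·22=4212 → min 2750 | W₂..W₄: k=2: 0+5148+5·13·18=6318; k=3: 1430+0+5·22·18=3410 → min 3410 | W₃..W₅: k=3: 0+1584+13·22·4=2728; k=4: 5148+0+13·18·4=6084 → min 2728 | W₄..W₆: k=4: 0+2376+22·18·33=15444; k=5: 1584+0+22·4·33=4488 → min 4488.
Length 4: W₁..W₄: k=1: 0+3410+12·5·18=4490; k=2: 780+5148+12·13·18=8736; k=3: 2750+0+12·22·18=7502 → min 4490 | W₂..W₅: k=2: 0+2728+5·13·4=2988; k=3: 1430+1584+5·22·4=3454; k=4: 3410+0+5·18·4=3770 → min 2988 | W₃..W₆: k=3: 0+4488+13·22·33=13926; k=4: 5148+2376+13·18·33=15246; k=5: 2728+0+13·4·33=4444 → min 4444.
Length 5: W₁..W₅: k=1: 0+2988+12·5·4=3228; k=2: 780+2728+12·13·4=4132; k=3: 2750+1584+12·22·4=5390; k=4: 4490+0+12·18·4=5354 → min 3228 | W₂..W₆: k=2: 0+4444+5·13·33=6589; k=3: 1430+4488+5·22·33=9548; k=4: 3410+2376+5·18·33=8756; k=5: 2988+0+5·4·33=3648 → min 3648.
Top-level splits: k=1: (W₁..W₁)·(W₂..W₆) → 0+3648+12·5·33 = 5628; k=2: (W₁..W₂)·(W₃..W₆) → 780+4444+12·13·33 = 10372; k=3: (W₁..W₃)·(W₄..W₆) → 2750+4488+12·22·33 = 15950; k=4: (W₁..W₄)·(W₅..W₆) → 4490+2376+12·18·33 = 13994; k=5: (W₁..W₅)·(W₆..W₆) → 3228+0+12·4·33 = 4812.
Best split is after W₅, i.e. k = 5.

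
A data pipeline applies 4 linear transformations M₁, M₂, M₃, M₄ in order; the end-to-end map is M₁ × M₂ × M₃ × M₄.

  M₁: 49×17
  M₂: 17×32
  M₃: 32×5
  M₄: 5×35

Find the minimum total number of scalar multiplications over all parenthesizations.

Adjacent pairs: M₁M₂ = 49·17·32 = 26656; M₂M₃ = 17·32·5 = 2720; M₃M₄ = 32·5·35 = 5600.
Length 3: M₁..M₃: k=1: 0+2720+49·17·5=6885; k=2: 26656+0+49·32·5=34496 → min 6885 | M₂..M₄: k=2: 0+5600+17·32·35=24640; k=3: 2720+0+17·5·35=5695 → min 5695.
Length 4: M₁..M₄: k=1: 0+5695+49·17·35=34850; k=2: 26656+5600+49·32·35=87136; k=3: 6885+0+49·5·35=15460 → min 15460.
Optimal order: ((M₁ × (M₂ × M₃)) × M₄) with cost 15460.

15460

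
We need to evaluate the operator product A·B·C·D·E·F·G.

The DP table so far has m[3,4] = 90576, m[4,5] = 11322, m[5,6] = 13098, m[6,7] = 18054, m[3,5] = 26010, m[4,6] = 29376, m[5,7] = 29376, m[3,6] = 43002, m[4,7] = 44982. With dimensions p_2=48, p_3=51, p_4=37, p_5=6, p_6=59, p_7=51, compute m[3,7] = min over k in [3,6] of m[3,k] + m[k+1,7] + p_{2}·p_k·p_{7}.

m[3,7] = min over k∈[3,6] of m[3,k]+m[k+1,7]+p_{2}·p_k·p_{7}.
k=3: 0 + 44982 + 48·51·51 = 169830; k=4: 90576 + 29376 + 48·37·51 = 210528; k=5: 26010 + 18054 + 48·6·51 = 58752; k=6: 43002 + 0 + 48·59·51 = 187434.
Minimum: 58752 at k=5.

58752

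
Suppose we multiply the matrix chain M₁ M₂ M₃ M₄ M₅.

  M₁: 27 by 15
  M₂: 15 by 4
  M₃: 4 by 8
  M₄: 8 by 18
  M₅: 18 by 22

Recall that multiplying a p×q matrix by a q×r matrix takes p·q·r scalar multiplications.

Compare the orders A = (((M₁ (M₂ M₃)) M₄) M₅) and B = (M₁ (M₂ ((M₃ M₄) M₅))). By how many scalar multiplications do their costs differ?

Order A = (((M₁ (M₂ M₃)) M₄) M₅): (M₂ M₃): 15×4 by 4×8 → 15×8, cost 15·4·8 = 480; (M₁ (M₂ M₃)): 27×15 by 15×8 → 27×8, cost 27·15·8 = 3240; cumulative 3720; ((M₁ (M₂ M₃)) M₄): 27×8 by 8×18 → 27×18, cost 27·8·18 = 3888; cumulative 7608; (((M₁ (M₂ M₃)) M₄) M₅): 27×18 by 18×22 → 27×22, cost 27·18·22 = 10692; cumulative 18300. Total 18300.
Order B = (M₁ (M₂ ((M₃ M₄) M₅))): (M₃ M₄): 4×8 by 8×18 → 4×18, cost 4·8·18 = 576; ((M₃ M₄) M₅): 4×18 by 18×22 → 4×22, cost 4·18·22 = 1584; cumulative 2160; (M₂ ((M₃ M₄) M₅)): 15×4 by 4×22 → 15×22, cost 15·4·22 = 1320; cumulative 3480; (M₁ (M₂ ((M₃ M₄) M₅))): 27×15 by 15×22 → 27×22, cost 27·15·22 = 8910; cumulative 12390. Total 12390.
Difference: |18300 − 12390| = 5910.

5910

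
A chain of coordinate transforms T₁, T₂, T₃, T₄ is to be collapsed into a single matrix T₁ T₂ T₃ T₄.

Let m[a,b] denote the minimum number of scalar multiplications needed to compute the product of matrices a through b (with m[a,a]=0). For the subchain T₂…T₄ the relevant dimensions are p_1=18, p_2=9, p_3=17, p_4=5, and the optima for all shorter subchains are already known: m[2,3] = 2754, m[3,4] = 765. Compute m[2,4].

m[2,4] = min over k∈[2,3] of m[2,k]+m[k+1,4]+p_{1}·p_k·p_{4}.
k=2: 0 + 765 + 18·9·5 = 1575; k=3: 2754 + 0 + 18·17·5 = 4284.
Minimum: 1575 at k=2.

1575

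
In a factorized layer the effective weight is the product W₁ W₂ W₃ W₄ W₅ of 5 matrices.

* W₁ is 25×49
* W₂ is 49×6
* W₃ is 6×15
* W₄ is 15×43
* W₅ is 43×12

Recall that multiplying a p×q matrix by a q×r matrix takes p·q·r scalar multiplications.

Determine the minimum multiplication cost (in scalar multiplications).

Adjacent pairs: W₁W₂ = 25·49·6 = 7350; W₂W₃ = 49·6·15 = 4410; W₃W₄ = 6·15·43 = 3870; W₄W₅ = 15·43·12 = 7740.
Length 3: W₁..W₃: k=1: 0+4410+25·49·15=22785; k=2: 7350+0+25·6·15=9600 → min 9600 | W₂..W₄: k=2: 0+3870+49·6·43=16512; k=3: 4410+0+49·15·43=36015 → min 16512 | W₃..W₅: k=3: 0+7740+6·15·12=8820; k=4: 3870+0+6·43·12=6966 → min 6966.
Length 4: W₁..W₄: k=1: 0+16512+25·49·43=69187; k=2: 7350+3870+25·6·43=17670; k=3: 9600+0+25·15·43=25725 → min 17670 | W₂..W₅: k=2: 0+6966+49·6·12=10494; k=3: 4410+7740+49·15·12=20970; k=4: 16512+0+49·43·12=41796 → min 10494.
Length 5: W₁..W₅: k=1: 0+10494+25·49·12=25194; k=2: 7350+6966+25·6·12=16116; k=3: 9600+7740+25·15·12=21840; k=4: 17670+0+25·43·12=30570 → min 16116.
Optimal order: ((W₁ W₂) ((W₃ W₄) W₅)) with cost 16116.

16116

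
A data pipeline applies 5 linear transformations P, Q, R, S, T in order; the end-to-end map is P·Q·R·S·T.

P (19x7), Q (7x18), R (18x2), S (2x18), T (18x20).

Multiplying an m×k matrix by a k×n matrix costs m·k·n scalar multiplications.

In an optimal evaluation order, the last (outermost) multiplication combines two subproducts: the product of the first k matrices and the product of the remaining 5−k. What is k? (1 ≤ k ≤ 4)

3

Adjacent pairs: PQ = 19·7·18 = 2394; QR = 7·18·2 = 252; RS = 18·2·18 = 648; ST = 2·18·20 = 720.
Length 3: P..R: k=1: 0+252+19·7·2=518; k=2: 2394+0+19·18·2=3078 → min 518 | Q..S: k=2: 0+648+7·18·18=2916; k=3: 252+0+7·2·18=504 → min 504 | R..T: k=3: 0+720+18·2·20=1440; k=4: 648+0+18·18·20=7128 → min 1440.
Length 4: P..S: k=1: 0+504+19·7·18=2898; k=2: 2394+648+19·18·18=9198; k=3: 518+0+19·2·18=1202 → min 1202 | Q..T: k=2: 0+1440+7·18·20=3960; k=3: 252+720+7·2·20=1252; k=4: 504+0+7·18·20=3024 → min 1252.
Top-level splits: k=1: (P..P)·(Q..T) → 0+1252+19·7·20 = 3912; k=2: (P..Q)·(R..T) → 2394+1440+19·18·20 = 10674; k=3: (P..R)·(S..T) → 518+720+19·2·20 = 1998; k=4: (P..S)·(T..T) → 1202+0+19·18·20 = 8042.
Best split is after R, i.e. k = 3.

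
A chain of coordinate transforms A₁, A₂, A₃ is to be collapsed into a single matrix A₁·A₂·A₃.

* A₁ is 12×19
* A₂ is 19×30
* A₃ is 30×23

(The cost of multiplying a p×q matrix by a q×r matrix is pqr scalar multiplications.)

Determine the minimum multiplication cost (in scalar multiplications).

15120

Order (A₁·(A₂·A₃)): (A₂·A₃): 19×30 by 30×23 → 19×23, cost 19·30·23 = 13110; (A₁·(A₂·A₃)): 12×19 by 19×23 → 12×23, cost 12·19·23 = 5244; cumulative 18354. Total 18354.
Order ((A₁·A₂)·A₃): (A₁·A₂): 12×19 by 19×30 → 12×30, cost 12·19·30 = 6840; ((A₁·A₂)·A₃): 12×30 by 30×23 → 12×23, cost 12·30·23 = 8280; cumulative 15120. Total 15120.
Minimum: 15120.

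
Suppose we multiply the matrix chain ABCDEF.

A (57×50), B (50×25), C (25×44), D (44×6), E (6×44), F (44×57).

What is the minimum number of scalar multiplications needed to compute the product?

65742

Adjacent pairs: AB = 57·50·25 = 71250; BC = 50·25·44 = 55000; CD = 25·44·6 = 6600; DE = 44·6·44 = 11616; EF = 6·44·57 = 15048.
Length 3: A..C: k=1: 0+55000+57·50·44=180400; k=2: 71250+0+57·25·44=133950 → min 133950 | B..D: k=2: 0+6600+50·25·6=14100; k=3: 55000+0+50·44·6=68200 → min 14100 | C..E: k=3: 0+11616+25·44·44=60016; k=4: 6600+0+25·6·44=13200 → min 13200 | D..F: k=4: 0+15048+44·6·57=30096; k=5: 11616+0+44·44·57=121968 → min 30096.
Length 4: A..D: k=1: 0+14100+57·50·6=31200; k=2: 71250+6600+57·25·6=86400; k=3: 133950+0+57·44·6=148998 → min 31200 | B..E: k=2: 0+13200+50·25·44=68200; k=3: 55000+11616+50·44·44=163416; k=4: 14100+0+50·6·44=27300 → min 27300 | C..F: k=3: 0+30096+25·44·57=92796; k=4: 6600+15048+25·6·57=30198; k=5: 13200+0+25·44·57=75900 → min 30198.
Length 5: A..E: k=1: 0+27300+57·50·44=152700; k=2: 71250+13200+57·25·44=147150; k=3: 133950+11616+57·44·44=255918; k=4: 31200+0+57·6·44=46248 → min 46248 | B..F: k=2: 0+30198+50·25·57=101448; k=3: 55000+30096+50·44·57=210496; k=4: 14100+15048+50·6·57=46248; k=5: 27300+0+50·44·57=152700 → min 46248.
Length 6: A..F: k=1: 0+46248+57·50·57=208698; k=2: 71250+30198+57·25·57=182673; k=3: 133950+30096+57·44·57=307002; k=4: 31200+15048+57·6·57=65742; k=5: 46248+0+57·44·57=189204 → min 65742.
Optimal order: ((A(B(CD)))(EF)) with cost 65742.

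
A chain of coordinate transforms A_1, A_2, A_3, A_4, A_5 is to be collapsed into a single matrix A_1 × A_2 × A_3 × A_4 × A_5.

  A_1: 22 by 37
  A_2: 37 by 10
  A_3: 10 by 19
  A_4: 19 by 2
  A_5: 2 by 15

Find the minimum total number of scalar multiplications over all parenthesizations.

Adjacent pairs: A_1A_2 = 22·37·10 = 8140; A_2A_3 = 37·10·19 = 7030; A_3A_4 = 10·19·2 = 380; A_4A_5 = 19·2·15 = 570.
Length 3: A_1..A_3: k=1: 0+7030+22·37·19=22496; k=2: 8140+0+22·10·19=12320 → min 12320 | A_2..A_4: k=2: 0+380+37·10·2=1120; k=3: 7030+0+37·19·2=8436 → min 1120 | A_3..A_5: k=3: 0+570+10·19·15=3420; k=4: 380+0+10·2·15=680 → min 680.
Length 4: A_1..A_4: k=1: 0+1120+22·37·2=2748; k=2: 8140+380+22·10·2=8960; k=3: 12320+0+22·19·2=13156 → min 2748 | A_2..A_5: k=2: 0+680+37·10·15=6230; k=3: 7030+570+37·19·15=18145; k=4: 1120+0+37·2·15=2230 → min 2230.
Length 5: A_1..A_5: k=1: 0+2230+22·37·15=14440; k=2: 8140+680+22·10·15=12120; k=3: 12320+570+22·19·15=19160; k=4: 2748+0+22·2·15=3408 → min 3408.
Optimal order: ((A_1 × (A_2 × (A_3 × A_4))) × A_5) with cost 3408.

3408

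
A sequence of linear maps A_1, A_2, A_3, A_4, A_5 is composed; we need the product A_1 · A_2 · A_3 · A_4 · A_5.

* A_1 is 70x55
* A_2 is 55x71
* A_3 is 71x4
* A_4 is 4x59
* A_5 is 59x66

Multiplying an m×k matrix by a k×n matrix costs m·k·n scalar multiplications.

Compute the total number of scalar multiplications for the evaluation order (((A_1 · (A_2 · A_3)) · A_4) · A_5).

320120

(A_2 · A_3): 55×71 by 71×4 → 55×4, cost 55·71·4 = 15620
(A_1 · (A_2 · A_3)): 70×55 by 55×4 → 70×4, cost 70·55·4 = 15400; cumulative 31020
((A_1 · (A_2 · A_3)) · A_4): 70×4 by 4×59 → 70×59, cost 70·4·59 = 16520; cumulative 47540
(((A_1 · (A_2 · A_3)) · A_4) · A_5): 70×59 by 59×66 → 70×66, cost 70·59·66 = 272580; cumulative 320120
Total: 320120 scalar multiplications.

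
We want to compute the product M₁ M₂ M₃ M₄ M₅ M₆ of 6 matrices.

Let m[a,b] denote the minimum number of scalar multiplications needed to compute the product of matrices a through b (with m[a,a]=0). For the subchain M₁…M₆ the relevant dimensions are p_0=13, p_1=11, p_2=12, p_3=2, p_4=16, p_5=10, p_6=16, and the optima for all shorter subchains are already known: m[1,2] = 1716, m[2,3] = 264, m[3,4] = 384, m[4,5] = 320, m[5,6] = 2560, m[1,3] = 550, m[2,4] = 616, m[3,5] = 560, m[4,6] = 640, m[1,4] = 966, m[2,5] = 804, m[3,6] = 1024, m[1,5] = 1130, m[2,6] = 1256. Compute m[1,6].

1606

m[1,6] = min over k∈[1,5] of m[1,k]+m[k+1,6]+p_{0}·p_k·p_{6}.
k=1: 0 + 1256 + 13·11·16 = 3544; k=2: 1716 + 1024 + 13·12·16 = 5236; k=3: 550 + 640 + 13·2·16 = 1606; k=4: 966 + 2560 + 13·16·16 = 6854; k=5: 1130 + 0 + 13·10·16 = 3210.
Minimum: 1606 at k=3.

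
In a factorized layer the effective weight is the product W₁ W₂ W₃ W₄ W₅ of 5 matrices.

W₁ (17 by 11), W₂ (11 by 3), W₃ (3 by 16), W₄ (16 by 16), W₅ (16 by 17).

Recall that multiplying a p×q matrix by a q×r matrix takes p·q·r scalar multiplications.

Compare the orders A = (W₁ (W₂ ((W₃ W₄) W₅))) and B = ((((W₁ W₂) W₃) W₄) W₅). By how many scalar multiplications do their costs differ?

5029

Order A = (W₁ (W₂ ((W₃ W₄) W₅))): (W₃ W₄): 3×16 by 16×16 → 3×16, cost 3·16·16 = 768; ((W₃ W₄) W₅): 3×16 by 16×17 → 3×17, cost 3·16·17 = 816; cumulative 1584; (W₂ ((W₃ W₄) W₅)): 11×3 by 3×17 → 11×17, cost 11·3·17 = 561; cumulative 2145; (W₁ (W₂ ((W₃ W₄) W₅))): 17×11 by 11×17 → 17×17, cost 17·11·17 = 3179; cumulative 5324. Total 5324.
Order B = ((((W₁ W₂) W₃) W₄) W₅): (W₁ W₂): 17×11 by 11×3 → 17×3, cost 17·11·3 = 561; ((W₁ W₂) W₃): 17×3 by 3×16 → 17×16, cost 17·3·16 = 816; cumulative 1377; (((W₁ W₂) W₃) W₄): 17×16 by 16×16 → 17×16, cost 17·16·16 = 4352; cumulative 5729; ((((W₁ W₂) W₃) W₄) W₅): 17×16 by 16×17 → 17×17, cost 17·16·17 = 4624; cumulative 10353. Total 10353.
Difference: |5324 − 10353| = 5029.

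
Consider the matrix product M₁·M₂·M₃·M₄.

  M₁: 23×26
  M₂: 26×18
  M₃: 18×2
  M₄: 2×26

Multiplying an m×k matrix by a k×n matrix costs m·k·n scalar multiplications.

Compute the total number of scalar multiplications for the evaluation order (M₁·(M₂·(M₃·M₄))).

28652

(M₃·M₄): 18×2 by 2×26 → 18×26, cost 18·2·26 = 936
(M₂·(M₃·M₄)): 26×18 by 18×26 → 26×26, cost 26·18·26 = 12168; cumulative 13104
(M₁·(M₂·(M₃·M₄))): 23×26 by 26×26 → 23×26, cost 23·26·26 = 15548; cumulative 28652
Total: 28652 scalar multiplications.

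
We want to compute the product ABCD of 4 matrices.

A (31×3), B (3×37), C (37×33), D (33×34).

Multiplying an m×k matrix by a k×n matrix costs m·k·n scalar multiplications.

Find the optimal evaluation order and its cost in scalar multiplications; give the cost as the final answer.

10191

Adjacent pairs: AB = 31·3·37 = 3441; BC = 3·37·33 = 3663; CD = 37·33·34 = 41514.
Length 3: A..C: k=1: 0+3663+31·3·33=6732; k=2: 3441+0+31·37·33=41292 → min 6732 | B..D: k=2: 0+41514+3·37·34=45288; k=3: 3663+0+3·33·34=7029 → min 7029.
Length 4: A..D: k=1: 0+7029+31·3·34=10191; k=2: 3441+41514+31·37·34=83953; k=3: 6732+0+31·33·34=41514 → min 10191.
Optimal parenthesization: (A((BC)D)) with cost 10191.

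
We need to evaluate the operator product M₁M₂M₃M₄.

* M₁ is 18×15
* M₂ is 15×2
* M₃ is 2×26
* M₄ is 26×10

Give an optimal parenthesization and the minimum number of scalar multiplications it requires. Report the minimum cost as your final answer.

1420

Adjacent pairs: M₁M₂ = 18·15·2 = 540; M₂M₃ = 15·2·26 = 780; M₃M₄ = 2·26·10 = 520.
Length 3: M₁..M₃: k=1: 0+780+18·15·26=7800; k=2: 540+0+18·2·26=1476 → min 1476 | M₂..M₄: k=2: 0+520+15·2·10=820; k=3: 780+0+15·26·10=4680 → min 820.
Length 4: M₁..M₄: k=1: 0+820+18·15·10=3520; k=2: 540+520+18·2·10=1420; k=3: 1476+0+18·26·10=6156 → min 1420.
Optimal parenthesization: ((M₁M₂)(M₃M₄)) with cost 1420.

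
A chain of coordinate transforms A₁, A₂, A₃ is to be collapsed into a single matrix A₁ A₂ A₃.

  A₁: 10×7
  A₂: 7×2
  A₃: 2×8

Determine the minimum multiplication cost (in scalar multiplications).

300

Order (A₁ (A₂ A₃)): (A₂ A₃): 7×2 by 2×8 → 7×8, cost 7·2·8 = 112; (A₁ (A₂ A₃)): 10×7 by 7×8 → 10×8, cost 10·7·8 = 560; cumulative 672. Total 672.
Order ((A₁ A₂) A₃): (A₁ A₂): 10×7 by 7×2 → 10×2, cost 10·7·2 = 140; ((A₁ A₂) A₃): 10×2 by 2×8 → 10×8, cost 10·2·8 = 160; cumulative 300. Total 300.
Minimum: 300.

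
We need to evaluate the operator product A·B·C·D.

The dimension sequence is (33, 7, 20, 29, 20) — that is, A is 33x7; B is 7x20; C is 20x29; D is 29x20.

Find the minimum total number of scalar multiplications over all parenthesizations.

Adjacent pairs: AB = 33·7·20 = 4620; BC = 7·20·29 = 4060; CD = 20·29·20 = 11600.
Length 3: A..C: k=1: 0+4060+33·7·29=10759; k=2: 4620+0+33·20·29=23760 → min 10759 | B..D: k=2: 0+11600+7·20·20=14400; k=3: 4060+0+7·29·20=8120 → min 8120.
Length 4: A..D: k=1: 0+8120+33·7·20=12740; k=2: 4620+11600+33·20·20=29420; k=3: 10759+0+33·29·20=29899 → min 12740.
Optimal order: (A·((B·C)·D)) with cost 12740.

12740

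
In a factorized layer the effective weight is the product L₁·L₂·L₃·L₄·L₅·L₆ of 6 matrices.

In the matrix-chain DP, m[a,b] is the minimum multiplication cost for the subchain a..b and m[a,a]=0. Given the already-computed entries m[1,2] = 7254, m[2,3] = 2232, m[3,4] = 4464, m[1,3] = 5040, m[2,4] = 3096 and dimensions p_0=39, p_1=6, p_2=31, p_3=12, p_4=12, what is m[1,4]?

m[1,4] = min over k∈[1,3] of m[1,k]+m[k+1,4]+p_{0}·p_k·p_{4}.
k=1: 0 + 3096 + 39·6·12 = 5904; k=2: 7254 + 4464 + 39·31·12 = 26226; k=3: 5040 + 0 + 39·12·12 = 10656.
Minimum: 5904 at k=1.

5904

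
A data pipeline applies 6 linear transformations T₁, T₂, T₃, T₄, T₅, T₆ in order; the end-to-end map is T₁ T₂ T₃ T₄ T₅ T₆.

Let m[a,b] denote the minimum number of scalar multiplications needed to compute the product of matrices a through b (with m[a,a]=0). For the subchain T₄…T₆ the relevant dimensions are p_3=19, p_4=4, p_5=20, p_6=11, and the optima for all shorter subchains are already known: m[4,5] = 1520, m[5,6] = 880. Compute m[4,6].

1716

m[4,6] = min over k∈[4,5] of m[4,k]+m[k+1,6]+p_{3}·p_k·p_{6}.
k=4: 0 + 880 + 19·4·11 = 1716; k=5: 1520 + 0 + 19·20·11 = 5700.
Minimum: 1716 at k=4.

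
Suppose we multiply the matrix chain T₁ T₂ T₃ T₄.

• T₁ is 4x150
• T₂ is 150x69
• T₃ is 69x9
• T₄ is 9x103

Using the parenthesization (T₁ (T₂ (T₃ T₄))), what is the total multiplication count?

(T₃ T₄): 69×9 by 9×103 → 69×103, cost 69·9·103 = 63963
(T₂ (T₃ T₄)): 150×69 by 69×103 → 150×103, cost 150·69·103 = 1066050; cumulative 1130013
(T₁ (T₂ (T₃ T₄))): 4×150 by 150×103 → 4×103, cost 4·150·103 = 61800; cumulative 1191813
Total: 1191813 scalar multiplications.

1191813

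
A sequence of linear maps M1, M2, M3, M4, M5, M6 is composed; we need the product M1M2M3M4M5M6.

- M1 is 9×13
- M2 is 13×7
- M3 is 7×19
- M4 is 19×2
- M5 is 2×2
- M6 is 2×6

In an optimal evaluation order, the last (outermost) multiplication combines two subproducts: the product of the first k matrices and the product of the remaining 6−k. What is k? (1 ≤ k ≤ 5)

4

Adjacent pairs: M1M2 = 9·13·7 = 819; M2M3 = 13·7·19 = 1729; M3M4 = 7·19·2 = 266; M4M5 = 19·2·2 = 76; M5M6 = 2·2·6 = 24.
Length 3: M1..M3: k=1: 0+1729+9·13·19=3952; k=2: 819+0+9·7·19=2016 → min 2016 | M2..M4: k=2: 0+266+13·7·2=448; k=3: 1729+0+13·19·2=2223 → min 448 | M3..M5: k=3: 0+76+7·19·2=342; k=4: 266+0+7·2·2=294 → min 294 | M4..M6: k=4: 0+24+19·2·6=252; k=5: 76+0+19·2·6=304 → min 252.
Length 4: M1..M4: k=1: 0+448+9·13·2=682; k=2: 819+266+9·7·2=1211; k=3: 2016+0+9·19·2=2358 → min 682 | M2..M5: k=2: 0+294+13·7·2=476; k=3: 1729+76+13·19·2=2299; k=4: 448+0+13·2·2=500 → min 476 | M3..M6: k=3: 0+252+7·19·6=1050; k=4: 266+24+7·2·6=374; k=5: 294+0+7·2·6=378 → min 374.
Length 5: M1..M5: k=1: 0+476+9·13·2=710; k=2: 819+294+9·7·2=1239; k=3: 2016+76+9·19·2=2434; k=4: 682+0+9·2·2=718 → min 710 | M2..M6: k=2: 0+374+13·7·6=920; k=3: 1729+252+13·19·6=3463; k=4: 448+24+13·2·6=628; k=5: 476+0+13·2·6=632 → min 628.
Top-level splits: k=1: (M1..M1)·(M2..M6) → 0+628+9·13·6 = 1330; k=2: (M1..M2)·(M3..M6) → 819+374+9·7·6 = 1571; k=3: (M1..M3)·(M4..M6) → 2016+252+9·19·6 = 3294; k=4: (M1..M4)·(M5..M6) → 682+24+9·2·6 = 814; k=5: (M1..M5)·(M6..M6) → 710+0+9·2·6 = 818.
Best split is after M4, i.e. k = 4.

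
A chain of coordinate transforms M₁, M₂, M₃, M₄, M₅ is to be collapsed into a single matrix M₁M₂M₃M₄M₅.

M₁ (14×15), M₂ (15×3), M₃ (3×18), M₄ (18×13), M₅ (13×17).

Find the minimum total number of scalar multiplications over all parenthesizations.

2709

Adjacent pairs: M₁M₂ = 14·15·3 = 630; M₂M₃ = 15·3·18 = 810; M₃M₄ = 3·18·13 = 702; M₄M₅ = 18·13·17 = 3978.
Length 3: M₁..M₃: k=1: 0+810+14·15·18=4590; k=2: 630+0+14·3·18=1386 → min 1386 | M₂..M₄: k=2: 0+702+15·3·13=1287; k=3: 810+0+15·18·13=4320 → min 1287 | M₃..M₅: k=3: 0+3978+3·18·17=4896; k=4: 702+0+3·13·17=1365 → min 1365.
Length 4: M₁..M₄: k=1: 0+1287+14·15·13=4017; k=2: 630+702+14·3·13=1878; k=3: 1386+0+14·18·13=4662 → min 1878 | M₂..M₅: k=2: 0+1365+15·3·17=2130; k=3: 810+3978+15·18·17=9378; k=4: 1287+0+15·13·17=4602 → min 2130.
Length 5: M₁..M₅: k=1: 0+2130+14·15·17=5700; k=2: 630+1365+14·3·17=2709; k=3: 1386+3978+14·18·17=9648; k=4: 1878+0+14·13·17=4972 → min 2709.
Optimal order: ((M₁M₂)((M₃M₄)M₅)) with cost 2709.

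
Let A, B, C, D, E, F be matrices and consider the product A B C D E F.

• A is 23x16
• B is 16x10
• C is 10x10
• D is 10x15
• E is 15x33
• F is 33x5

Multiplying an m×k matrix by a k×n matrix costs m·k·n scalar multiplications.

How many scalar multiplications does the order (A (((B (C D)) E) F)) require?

16300

(C D): 10×10 by 10×15 → 10×15, cost 10·10·15 = 1500
(B (C D)): 16×10 by 10×15 → 16×15, cost 16·10·15 = 2400; cumulative 3900
((B (C D)) E): 16×15 by 15×33 → 16×33, cost 16·15·33 = 7920; cumulative 11820
(((B (C D)) E) F): 16×33 by 33×5 → 16×5, cost 16·33·5 = 2640; cumulative 14460
(A (((B (C D)) E) F)): 23×16 by 16×5 → 23×5, cost 23·16·5 = 1840; cumulative 16300
Total: 16300 scalar multiplications.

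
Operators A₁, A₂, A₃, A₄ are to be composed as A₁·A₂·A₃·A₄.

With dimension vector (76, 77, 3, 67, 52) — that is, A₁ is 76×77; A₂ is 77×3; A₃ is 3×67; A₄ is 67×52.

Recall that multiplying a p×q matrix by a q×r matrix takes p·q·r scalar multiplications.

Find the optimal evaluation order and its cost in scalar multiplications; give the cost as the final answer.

39864

Adjacent pairs: A₁A₂ = 76·77·3 = 17556; A₂A₃ = 77·3·67 = 15477; A₃A₄ = 3·67·52 = 10452.
Length 3: A₁..A₃: k=1: 0+15477+76·77·67=407561; k=2: 17556+0+76·3·67=32832 → min 32832 | A₂..A₄: k=2: 0+10452+77·3·52=22464; k=3: 15477+0+77·67·52=283745 → min 22464.
Length 4: A₁..A₄: k=1: 0+22464+76·77·52=326768; k=2: 17556+10452+76·3·52=39864; k=3: 32832+0+76·67·52=297616 → min 39864.
Optimal parenthesization: ((A₁·A₂)·(A₃·A₄)) with cost 39864.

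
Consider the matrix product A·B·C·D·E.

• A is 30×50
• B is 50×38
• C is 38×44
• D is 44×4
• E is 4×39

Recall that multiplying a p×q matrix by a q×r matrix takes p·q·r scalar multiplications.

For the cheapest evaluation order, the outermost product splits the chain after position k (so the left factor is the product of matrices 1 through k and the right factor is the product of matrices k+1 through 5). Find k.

Adjacent pairs: AB = 30·50·38 = 57000; BC = 50·38·44 = 83600; CD = 38·44·4 = 6688; DE = 44·4·39 = 6864.
Length 3: A..C: k=1: 0+83600+30·50·44=149600; k=2: 57000+0+30·38·44=107160 → min 107160 | B..D: k=2: 0+6688+50·38·4=14288; k=3: 83600+0+50·44·4=92400 → min 14288 | C..E: k=3: 0+6864+38·44·39=72072; k=4: 6688+0+38·4·39=12616 → min 12616.
Length 4: A..D: k=1: 0+14288+30·50·4=20288; k=2: 57000+6688+30·38·4=68248; k=3: 107160+0+30·44·4=112440 → min 20288 | B..E: k=2: 0+12616+50·38·39=86716; k=3: 83600+6864+50·44·39=176264; k=4: 14288+0+50·4·39=22088 → min 22088.
Top-level splits: k=1: (A..A)·(B..E) → 0+22088+30·50·39 = 80588; k=2: (A..B)·(C..E) → 57000+12616+30·38·39 = 114076; k=3: (A..C)·(D..E) → 107160+6864+30·44·39 = 165504; k=4: (A..D)·(E..E) → 20288+0+30·4·39 = 24968.
Best split is after D, i.e. k = 4.

4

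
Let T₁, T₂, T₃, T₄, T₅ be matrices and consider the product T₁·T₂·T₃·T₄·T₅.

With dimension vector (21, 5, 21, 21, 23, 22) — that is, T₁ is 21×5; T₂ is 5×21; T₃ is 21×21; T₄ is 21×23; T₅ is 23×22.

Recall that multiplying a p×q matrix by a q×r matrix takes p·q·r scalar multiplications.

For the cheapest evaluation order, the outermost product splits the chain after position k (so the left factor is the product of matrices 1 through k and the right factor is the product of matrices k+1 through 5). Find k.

Adjacent pairs: T₁T₂ = 21·5·21 = 2205; T₂T₃ = 5·21·21 = 2205; T₃T₄ = 21·21·23 = 10143; T₄T₅ = 21·23·22 = 10626.
Length 3: T₁..T₃: k=1: 0+2205+21·5·21=4410; k=2: 2205+0+21·21·21=11466 → min 4410 | T₂..T₄: k=2: 0+10143+5·21·23=12558; k=3: 2205+0+5·21·23=4620 → min 4620 | T₃..T₅: k=3: 0+10626+21·21·22=20328; k=4: 10143+0+21·23·22=20769 → min 20328.
Length 4: T₁..T₄: k=1: 0+4620+21·5·23=7035; k=2: 2205+10143+21·21·23=22491; k=3: 4410+0+21·21·23=14553 → min 7035 | T₂..T₅: k=2: 0+20328+5·21·22=22638; k=3: 2205+10626+5·21·22=15141; k=4: 4620+0+5·23·22=7150 → min 7150.
Top-level splits: k=1: (T₁..T₁)·(T₂..T₅) → 0+7150+21·5·22 = 9460; k=2: (T₁..T₂)·(T₃..T₅) → 2205+20328+21·21·22 = 32235; k=3: (T₁..T₃)·(T₄..T₅) → 4410+10626+21·21·22 = 24738; k=4: (T₁..T₄)·(T₅..T₅) → 7035+0+21·23·22 = 17661.
Best split is after T₁, i.e. k = 1.

1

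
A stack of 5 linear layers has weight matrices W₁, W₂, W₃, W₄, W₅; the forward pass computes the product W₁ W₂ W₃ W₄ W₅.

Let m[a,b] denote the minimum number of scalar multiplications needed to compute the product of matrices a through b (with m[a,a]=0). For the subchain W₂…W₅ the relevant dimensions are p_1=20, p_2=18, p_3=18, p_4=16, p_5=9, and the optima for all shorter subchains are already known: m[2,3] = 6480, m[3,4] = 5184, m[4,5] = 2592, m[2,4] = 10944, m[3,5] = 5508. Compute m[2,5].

m[2,5] = min over k∈[2,4] of m[2,k]+m[k+1,5]+p_{1}·p_k·p_{5}.
k=2: 0 + 5508 + 20·18·9 = 8748; k=3: 6480 + 2592 + 20·18·9 = 12312; k=4: 10944 + 0 + 20·16·9 = 13824.
Minimum: 8748 at k=2.

8748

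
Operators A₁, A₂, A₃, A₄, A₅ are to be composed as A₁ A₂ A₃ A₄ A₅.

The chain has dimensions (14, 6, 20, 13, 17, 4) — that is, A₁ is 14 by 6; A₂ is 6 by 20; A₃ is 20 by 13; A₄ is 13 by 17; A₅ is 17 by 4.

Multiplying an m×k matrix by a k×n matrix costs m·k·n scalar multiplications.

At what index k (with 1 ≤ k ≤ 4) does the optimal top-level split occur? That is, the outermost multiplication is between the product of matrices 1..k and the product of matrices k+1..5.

1

Adjacent pairs: A₁A₂ = 14·6·20 = 1680; A₂A₃ = 6·20·13 = 1560; A₃A₄ = 20·13·17 = 4420; A₄A₅ = 13·17·4 = 884.
Length 3: A₁..A₃: k=1: 0+1560+14·6·13=2652; k=2: 1680+0+14·20·13=5320 → min 2652 | A₂..A₄: k=2: 0+4420+6·20·17=6460; k=3: 1560+0+6·13·17=2886 → min 2886 | A₃..A₅: k=3: 0+884+20·13·4=1924; k=4: 4420+0+20·17·4=5780 → min 1924.
Length 4: A₁..A₄: k=1: 0+2886+14·6·17=4314; k=2: 1680+4420+14·20·17=10860; k=3: 2652+0+14·13·17=5746 → min 4314 | A₂..A₅: k=2: 0+1924+6·20·4=2404; k=3: 1560+884+6·13·4=2756; k=4: 2886+0+6·17·4=3294 → min 2404.
Top-level splits: k=1: (A₁..A₁)·(A₂..A₅) → 0+2404+14·6·4 = 2740; k=2: (A₁..A₂)·(A₃..A₅) → 1680+1924+14·20·4 = 4724; k=3: (A₁..A₃)·(A₄..A₅) → 2652+884+14·13·4 = 4264; k=4: (A₁..A₄)·(A₅..A₅) → 4314+0+14·17·4 = 5266.
Best split is after A₁, i.e. k = 1.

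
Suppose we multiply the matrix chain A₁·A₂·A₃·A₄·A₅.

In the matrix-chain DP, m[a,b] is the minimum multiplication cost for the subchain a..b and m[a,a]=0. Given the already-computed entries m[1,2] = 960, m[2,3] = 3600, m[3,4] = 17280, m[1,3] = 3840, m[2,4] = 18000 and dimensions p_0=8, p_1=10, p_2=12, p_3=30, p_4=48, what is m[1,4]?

15360

m[1,4] = min over k∈[1,3] of m[1,k]+m[k+1,4]+p_{0}·p_k·p_{4}.
k=1: 0 + 18000 + 8·10·48 = 21840; k=2: 960 + 17280 + 8·12·48 = 22848; k=3: 3840 + 0 + 8·30·48 = 15360.
Minimum: 15360 at k=3.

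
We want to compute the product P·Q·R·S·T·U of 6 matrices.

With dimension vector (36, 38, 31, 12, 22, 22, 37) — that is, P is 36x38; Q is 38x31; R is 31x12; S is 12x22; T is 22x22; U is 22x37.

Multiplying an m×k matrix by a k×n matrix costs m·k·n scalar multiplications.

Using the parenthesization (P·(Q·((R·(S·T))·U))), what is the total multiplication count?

(S·T): 12×22 by 22×22 → 12×22, cost 12·22·22 = 5808
(R·(S·T)): 31×12 by 12×22 → 31×22, cost 31·12·22 = 8184; cumulative 13992
((R·(S·T))·U): 31×22 by 22×37 → 31×37, cost 31·22·37 = 25234; cumulative 39226
(Q·((R·(S·T))·U)): 38×31 by 31×37 → 38×37, cost 38·31·37 = 43586; cumulative 82812
(P·(Q·((R·(S·T))·U))): 36×38 by 38×37 → 36×37, cost 36·38·37 = 50616; cumulative 133428
Total: 133428 scalar multiplications.

133428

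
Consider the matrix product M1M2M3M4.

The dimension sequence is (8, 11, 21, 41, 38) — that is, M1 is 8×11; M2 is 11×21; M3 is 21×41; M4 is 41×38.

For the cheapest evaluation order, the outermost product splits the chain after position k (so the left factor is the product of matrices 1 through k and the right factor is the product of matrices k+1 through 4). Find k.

3

Adjacent pairs: M1M2 = 8·11·21 = 1848; M2M3 = 11·21·41 = 9471; M3M4 = 21·41·38 = 32718.
Length 3: M1..M3: k=1: 0+9471+8·11·41=13079; k=2: 1848+0+8·21·41=8736 → min 8736 | M2..M4: k=2: 0+32718+11·21·38=41496; k=3: 9471+0+11·41·38=26609 → min 26609.
Top-level splits: k=1: (M1..M1)·(M2..M4) → 0+26609+8·11·38 = 29953; k=2: (M1..M2)·(M3..M4) → 1848+32718+8·21·38 = 40950; k=3: (M1..M3)·(M4..M4) → 8736+0+8·41·38 = 21200.
Best split is after M3, i.e. k = 3.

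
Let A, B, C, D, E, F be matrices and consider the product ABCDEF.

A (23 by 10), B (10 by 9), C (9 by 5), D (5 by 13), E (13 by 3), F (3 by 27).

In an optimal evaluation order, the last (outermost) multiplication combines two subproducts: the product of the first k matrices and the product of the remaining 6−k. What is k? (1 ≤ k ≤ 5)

Adjacent pairs: AB = 23·10·9 = 2070; BC = 10·9·5 = 450; CD = 9·5·13 = 585; DE = 5·13·3 = 195; EF = 13·3·27 = 1053.
Length 3: A..C: k=1: 0+450+23·10·5=1600; k=2: 2070+0+23·9·5=3105 → min 1600 | B..D: k=2: 0+585+10·9·13=1755; k=3: 450+0+10·5·13=1100 → min 1100 | C..E: k=3: 0+195+9·5·3=330; k=4: 585+0+9·13·3=936 → min 330 | D..F: k=4: 0+1053+5·13·27=2808; k=5: 195+0+5·3·27=600 → min 600.
Length 4: A..D: k=1: 0+1100+23·10·13=4090; k=2: 2070+585+23·9·13=5346; k=3: 1600+0+23·5·13=3095 → min 3095 | B..E: k=2: 0+330+10·9·3=600; k=3: 450+195+10·5·3=795; k=4: 1100+0+10·13·3=1490 → min 600 | C..F: k=3: 0+600+9·5·27=1815; k=4: 585+1053+9·13·27=4797; k=5: 330+0+9·3·27=1059 → min 1059.
Length 5: A..E: k=1: 0+600+23·10·3=1290; k=2: 2070+330+23·9·3=3021; k=3: 1600+195+23·5·3=2140; k=4: 3095+0+23·13·3=3992 → min 1290 | B..F: k=2: 0+1059+10·9·27=3489; k=3: 450+600+10·5·27=2400; k=4: 1100+1053+10·13·27=5663; k=5: 600+0+10·3·27=1410 → min 1410.
Top-level splits: k=1: (A..A)·(B..F) → 0+1410+23·10·27 = 7620; k=2: (A..B)·(C..F) → 2070+1059+23·9·27 = 8718; k=3: (A..C)·(D..F) → 1600+600+23·5·27 = 5305; k=4: (A..D)·(E..F) → 3095+1053+23·13·27 = 12221; k=5: (A..E)·(F..F) → 1290+0+23·3·27 = 3153.
Best split is after E, i.e. k = 5.

5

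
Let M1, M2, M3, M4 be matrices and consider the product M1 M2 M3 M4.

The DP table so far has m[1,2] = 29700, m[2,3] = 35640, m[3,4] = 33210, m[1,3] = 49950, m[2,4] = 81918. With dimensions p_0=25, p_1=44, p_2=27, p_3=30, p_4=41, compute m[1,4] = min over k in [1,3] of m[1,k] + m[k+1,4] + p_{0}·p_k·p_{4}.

m[1,4] = min over k∈[1,3] of m[1,k]+m[k+1,4]+p_{0}·p_k·p_{4}.
k=1: 0 + 81918 + 25·44·41 = 127018; k=2: 29700 + 33210 + 25·27·41 = 90585; k=3: 49950 + 0 + 25·30·41 = 80700.
Minimum: 80700 at k=3.

80700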